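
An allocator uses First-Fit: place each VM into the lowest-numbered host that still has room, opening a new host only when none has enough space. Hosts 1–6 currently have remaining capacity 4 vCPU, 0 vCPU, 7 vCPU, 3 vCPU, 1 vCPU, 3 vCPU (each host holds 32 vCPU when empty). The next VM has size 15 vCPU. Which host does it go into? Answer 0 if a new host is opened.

No host has ≥ 15 vCPU free, so a new host is opened.

0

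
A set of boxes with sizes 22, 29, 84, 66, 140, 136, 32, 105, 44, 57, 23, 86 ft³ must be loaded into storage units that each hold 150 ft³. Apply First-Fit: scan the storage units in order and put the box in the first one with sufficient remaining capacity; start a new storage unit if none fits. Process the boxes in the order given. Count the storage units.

6 storage units

Put 22 ft³ in storage unit 1; 128 ft³ remain.
Put 29 ft³ in storage unit 1; 99 ft³ remain.
Put 84 ft³ in storage unit 1; 15 ft³ remain.
Put 66 ft³ in storage unit 2; 84 ft³ remain.
Put 140 ft³ in storage unit 3; 10 ft³ remain.
Put 136 ft³ in storage unit 4; 14 ft³ remain.
Put 32 ft³ in storage unit 2; 52 ft³ remain.
Put 105 ft³ in storage unit 5; 45 ft³ remain.
Put 44 ft³ in storage unit 2; 8 ft³ remain.
Put 57 ft³ in storage unit 6; 93 ft³ remain.
Put 23 ft³ in storage unit 5; 22 ft³ remain.
Put 86 ft³ in storage unit 6; 7 ft³ remain.
Final storage units: [22,29,84] [66,32,44] [140] [136] [105,23] [57,86].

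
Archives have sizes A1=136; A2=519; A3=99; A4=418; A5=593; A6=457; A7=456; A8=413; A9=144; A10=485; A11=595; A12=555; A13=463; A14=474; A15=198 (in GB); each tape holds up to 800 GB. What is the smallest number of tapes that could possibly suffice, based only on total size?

8

Total size = 136 + 519 + 99 + 418 + 593 + 457 + 456 + 413 + 144 + 485 + 595 + 555 + 463 + 474 + 198 = 6005 GB.
⌈6005 / 800⌉ = 8.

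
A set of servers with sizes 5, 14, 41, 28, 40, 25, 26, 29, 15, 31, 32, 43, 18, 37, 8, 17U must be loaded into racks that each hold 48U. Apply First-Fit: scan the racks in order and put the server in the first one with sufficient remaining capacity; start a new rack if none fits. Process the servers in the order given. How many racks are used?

rack 1: place 5U, 43U left
rack 1: place 14U, 29U left
rack 2: place 41U, 7U left
rack 1: place 28U, 1U left
rack 3: place 40U, 8U left
rack 4: place 25U, 23U left
rack 5: place 26U, 22U left
rack 6: place 29U, 19U left
rack 4: place 15U, 8U left
rack 7: place 31U, 17U left
rack 8: place 32U, 16U left
rack 9: place 43U, 5U left
rack 5: place 18U, 4U left
rack 10: place 37U, 11U left
rack 3: place 8U, 0U left
rack 6: place 17U, 2U left

10 racks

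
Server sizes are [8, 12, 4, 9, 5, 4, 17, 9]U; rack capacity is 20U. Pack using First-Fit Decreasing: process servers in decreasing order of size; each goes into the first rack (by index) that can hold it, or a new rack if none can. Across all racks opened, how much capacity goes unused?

12

Sorted descending: 17, 12, 9, 9, 8, 5, 4, 4.
Put 17U in rack 1; 3U remain.
Put 12U in rack 2; 8U remain.
Put 9U in rack 3; 11U remain.
Put 9U in rack 3; 2U remain.
Put 8U in rack 2; 0U remain.
Put 5U in rack 4; 15U remain.
Put 4U in rack 4; 11U remain.
Put 4U in rack 4; 7U remain.
4 racks × 20U = 80U; used 68U; unused 12U.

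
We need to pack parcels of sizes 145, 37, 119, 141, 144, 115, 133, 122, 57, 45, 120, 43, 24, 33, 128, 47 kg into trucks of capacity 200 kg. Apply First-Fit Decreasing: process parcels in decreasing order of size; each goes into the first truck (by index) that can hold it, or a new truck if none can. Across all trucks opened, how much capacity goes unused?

347

Sorted descending: 145, 144, 141, 133, 128, 122, 120, 119, 115, 57, 47, 45, 43, 37, 33, 24.
145 kg → truck 1 (remaining 55 kg)
144 kg → truck 2 (remaining 56 kg)
141 kg → truck 3 (remaining 59 kg)
133 kg → truck 4 (remaining 67 kg)
128 kg → truck 5 (remaining 72 kg)
122 kg → truck 6 (remaining 78 kg)
120 kg → truck 7 (remaining 80 kg)
119 kg → truck 8 (remaining 81 kg)
115 kg → truck 9 (remaining 85 kg)
57 kg → truck 3 (remaining 2 kg)
47 kg → truck 1 (remaining 8 kg)
45 kg → truck 2 (remaining 11 kg)
43 kg → truck 4 (remaining 24 kg)
37 kg → truck 5 (remaining 35 kg)
33 kg → truck 5 (remaining 2 kg)
24 kg → truck 4 (remaining 0 kg)
9 trucks × 200 kg = 1800 kg; used 1453 kg; unused 347 kg.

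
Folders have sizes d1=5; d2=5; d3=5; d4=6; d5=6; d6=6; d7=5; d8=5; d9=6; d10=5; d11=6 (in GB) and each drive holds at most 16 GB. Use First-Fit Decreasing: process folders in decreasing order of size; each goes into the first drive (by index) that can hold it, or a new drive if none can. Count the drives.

5 drives

Sorted descending: 6, 6, 6, 6, 6, 5, 5, 5, 5, 5, 5.
Put 6 GB in drive 1; 10 GB remain.
Put 6 GB in drive 1; 4 GB remain.
Put 6 GB in drive 2; 10 GB remain.
Put 6 GB in drive 2; 4 GB remain.
Put 6 GB in drive 3; 10 GB remain.
Put 5 GB in drive 3; 5 GB remain.
Put 5 GB in drive 3; 0 GB remain.
Put 5 GB in drive 4; 11 GB remain.
Put 5 GB in drive 4; 6 GB remain.
Put 5 GB in drive 4; 1 GB remain.
Put 5 GB in drive 5; 11 GB remain.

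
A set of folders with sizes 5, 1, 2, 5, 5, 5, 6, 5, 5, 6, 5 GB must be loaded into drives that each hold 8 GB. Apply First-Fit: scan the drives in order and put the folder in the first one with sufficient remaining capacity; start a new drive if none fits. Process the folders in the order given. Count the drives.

drive 1: place 5 GB, 3 GB left
drive 1: place 1 GB, 2 GB left
drive 1: place 2 GB, 0 GB left
drive 2: place 5 GB, 3 GB left
drive 3: place 5 GB, 3 GB left
drive 4: place 5 GB, 3 GB left
drive 5: place 6 GB, 2 GB left
drive 6: place 5 GB, 3 GB left
drive 7: place 5 GB, 3 GB left
drive 8: place 6 GB, 2 GB left
drive 9: place 5 GB, 3 GB left

9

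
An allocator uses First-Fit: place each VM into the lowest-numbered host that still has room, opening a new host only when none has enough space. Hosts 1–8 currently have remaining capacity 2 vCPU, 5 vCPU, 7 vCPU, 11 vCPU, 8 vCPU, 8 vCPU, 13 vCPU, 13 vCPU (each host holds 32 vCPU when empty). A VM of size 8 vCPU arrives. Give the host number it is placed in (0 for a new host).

Hosts with room: host 4 (11 vCPU), host 5 (8 vCPU), host 6 (8 vCPU), host 7 (13 vCPU), host 8 (13 vCPU).
The first with room is host 4.

4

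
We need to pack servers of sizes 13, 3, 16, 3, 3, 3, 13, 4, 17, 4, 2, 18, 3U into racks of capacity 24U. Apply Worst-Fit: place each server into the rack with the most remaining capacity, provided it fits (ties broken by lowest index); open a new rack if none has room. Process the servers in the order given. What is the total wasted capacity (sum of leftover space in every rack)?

18

rack 1: place 13U, 11U left
rack 1: place 3U, 8U left
rack 2: place 16U, 8U left
rack 1: place 3U, 5U left
rack 2: place 3U, 5U left
rack 1: place 3U, 2U left
rack 3: place 13U, 11U left
rack 3: place 4U, 7U left
rack 4: place 17U, 7U left
rack 3: place 4U, 3U left
rack 4: place 2U, 5U left
rack 5: place 18U, 6U left
rack 5: place 3U, 3U left
5 racks × 24U = 120U; used 102U; unused 18U.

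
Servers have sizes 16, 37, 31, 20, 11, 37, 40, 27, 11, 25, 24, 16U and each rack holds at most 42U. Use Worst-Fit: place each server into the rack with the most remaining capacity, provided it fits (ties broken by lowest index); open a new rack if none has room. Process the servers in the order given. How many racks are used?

Put 16U in rack 1; 26U remain.
Put 37U in rack 2; 5U remain.
Put 31U in rack 3; 11U remain.
Put 20U in rack 1; 6U remain.
Put 11U in rack 3; 0U remain.
Put 37U in rack 4; 5U remain.
Put 40U in rack 5; 2U remain.
Put 27U in rack 6; 15U remain.
Put 11U in rack 6; 4U remain.
Put 25U in rack 7; 17U remain.
Put 24U in rack 8; 18U remain.
Put 16U in rack 8; 2U remain.
Final racks: [16,20] [37] [31,11] [37] [40] [27,11] [25] [24,16].

8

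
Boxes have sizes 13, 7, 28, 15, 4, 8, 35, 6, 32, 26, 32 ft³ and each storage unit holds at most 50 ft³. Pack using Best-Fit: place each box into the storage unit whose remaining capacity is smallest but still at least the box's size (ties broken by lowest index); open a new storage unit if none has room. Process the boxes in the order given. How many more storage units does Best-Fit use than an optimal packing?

Best-Fit: [13,7,28] [15,4,8] [35,6] [32] [26] [32] → 6 storage units.
Total size 206 ft³; any packing needs at least ⌈206/50⌉ = 5 storage units.
An optimal packing achieves that bound: [35,15] [32,13,4] [32,8,7] [28,6] [26] → 5 storage units.
Excess: 6 − 5 = 1.

1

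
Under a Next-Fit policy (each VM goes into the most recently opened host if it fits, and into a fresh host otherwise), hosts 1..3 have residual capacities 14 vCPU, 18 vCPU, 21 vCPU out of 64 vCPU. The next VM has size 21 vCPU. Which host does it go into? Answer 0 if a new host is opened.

3

Next-Fit only looks at host 3, which has 21 vCPU free.
21 vCPU fits there.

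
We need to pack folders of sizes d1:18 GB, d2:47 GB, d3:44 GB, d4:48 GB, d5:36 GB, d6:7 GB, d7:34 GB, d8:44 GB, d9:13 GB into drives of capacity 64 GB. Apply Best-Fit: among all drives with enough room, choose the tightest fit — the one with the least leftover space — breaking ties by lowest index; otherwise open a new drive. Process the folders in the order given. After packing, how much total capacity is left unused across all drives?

93

d1 (18 GB) → drive 1 (remaining 46 GB)
d2 (47 GB) → drive 2 (remaining 17 GB)
d3 (44 GB) → drive 1 (remaining 2 GB)
d4 (48 GB) → drive 3 (remaining 16 GB)
d5 (36 GB) → drive 4 (remaining 28 GB)
d6 (7 GB) → drive 3 (remaining 9 GB)
d7 (34 GB) → drive 5 (remaining 30 GB)
d8 (44 GB) → drive 6 (remaining 20 GB)
d9 (13 GB) → drive 2 (remaining 4 GB)
6 drives × 64 GB = 384 GB; used 291 GB; unused 93 GB.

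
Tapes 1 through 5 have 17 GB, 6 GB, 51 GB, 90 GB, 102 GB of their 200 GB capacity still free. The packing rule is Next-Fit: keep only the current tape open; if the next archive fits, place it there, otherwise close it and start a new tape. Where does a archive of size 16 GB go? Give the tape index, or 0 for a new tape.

5

Next-Fit only looks at tape 5, which has 102 GB free.
16 GB fits there.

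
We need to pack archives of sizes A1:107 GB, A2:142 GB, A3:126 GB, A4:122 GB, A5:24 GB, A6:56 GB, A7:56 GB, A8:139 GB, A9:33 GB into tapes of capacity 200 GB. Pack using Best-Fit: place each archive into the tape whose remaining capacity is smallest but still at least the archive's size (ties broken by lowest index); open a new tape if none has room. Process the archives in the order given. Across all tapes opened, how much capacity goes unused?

195

tape 1: place A1 (107 GB), 93 GB left
tape 2: place A2 (142 GB), 58 GB left
tape 3: place A3 (126 GB), 74 GB left
tape 4: place A4 (122 GB), 78 GB left
tape 2: place A5 (24 GB), 34 GB left
tape 3: place A6 (56 GB), 18 GB left
tape 4: place A7 (56 GB), 22 GB left
tape 5: place A8 (139 GB), 61 GB left
tape 2: place A9 (33 GB), 1 GB left
5 tapes × 200 GB = 1000 GB; used 805 GB; unused 195 GB.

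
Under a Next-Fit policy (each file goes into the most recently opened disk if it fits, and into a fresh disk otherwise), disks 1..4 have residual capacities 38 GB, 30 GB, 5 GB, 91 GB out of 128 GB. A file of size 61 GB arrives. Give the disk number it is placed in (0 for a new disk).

Next-Fit only looks at disk 4, which has 91 GB free.
61 GB fits there.

4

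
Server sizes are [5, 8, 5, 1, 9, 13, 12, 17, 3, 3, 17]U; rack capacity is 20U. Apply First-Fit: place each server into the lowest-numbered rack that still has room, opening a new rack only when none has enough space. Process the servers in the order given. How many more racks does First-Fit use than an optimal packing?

1

First-Fit: [5,8,5,1] [9,3,3] [13] [12] [17] [17] → 6 racks.
Total size 93U; any packing needs at least ⌈93/20⌉ = 5 racks.
An optimal packing achieves that bound: [17,3] [17,3] [13,5,1] [12,8] [9,5] → 5 racks.
Excess: 6 − 5 = 1.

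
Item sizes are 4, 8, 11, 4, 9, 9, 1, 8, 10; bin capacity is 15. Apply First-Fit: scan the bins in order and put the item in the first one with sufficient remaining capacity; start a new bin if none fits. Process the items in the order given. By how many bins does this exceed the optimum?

First-Fit: [4,8,1] [11,4] [9] [9] [8] [10] → 6 bins.
6 items exceed 7.5 (half the capacity), and no two of those can share a bin, so at least 6 bins are needed.
So 6 is already optimal.

0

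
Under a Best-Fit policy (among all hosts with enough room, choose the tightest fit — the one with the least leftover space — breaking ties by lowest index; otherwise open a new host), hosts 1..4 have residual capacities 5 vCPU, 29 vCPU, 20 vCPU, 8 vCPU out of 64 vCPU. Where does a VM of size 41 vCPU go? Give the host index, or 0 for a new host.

No host has ≥ 41 vCPU free, so a new host is opened.

0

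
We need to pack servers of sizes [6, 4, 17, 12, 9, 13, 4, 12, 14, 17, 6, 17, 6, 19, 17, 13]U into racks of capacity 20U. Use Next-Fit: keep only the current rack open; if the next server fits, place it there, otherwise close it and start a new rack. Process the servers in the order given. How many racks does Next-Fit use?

Put 6U in rack 1; 14U remain.
Put 4U in rack 1; 10U remain.
Put 17U in rack 2; 3U remain.
Put 12U in rack 3; 8U remain.
Put 9U in rack 4; 11U remain.
Put 13U in rack 5; 7U remain.
Put 4U in rack 5; 3U remain.
Put 12U in rack 6; 8U remain.
Put 14U in rack 7; 6U remain.
Put 17U in rack 8; 3U remain.
Put 6U in rack 9; 14U remain.
Put 17U in rack 10; 3U remain.
Put 6U in rack 11; 14U remain.
Put 19U in rack 12; 1U remain.
Put 17U in rack 13; 3U remain.
Put 13U in rack 14; 7U remain.

14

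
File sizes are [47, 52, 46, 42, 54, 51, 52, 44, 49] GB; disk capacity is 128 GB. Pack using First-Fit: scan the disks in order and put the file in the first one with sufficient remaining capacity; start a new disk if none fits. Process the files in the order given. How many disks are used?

5 disks

Put 47 GB in disk 1; 81 GB remain.
Put 52 GB in disk 1; 29 GB remain.
Put 46 GB in disk 2; 82 GB remain.
Put 42 GB in disk 2; 40 GB remain.
Put 54 GB in disk 3; 74 GB remain.
Put 51 GB in disk 3; 23 GB remain.
Put 52 GB in disk 4; 76 GB remain.
Put 44 GB in disk 4; 32 GB remain.
Put 49 GB in disk 5; 79 GB remain.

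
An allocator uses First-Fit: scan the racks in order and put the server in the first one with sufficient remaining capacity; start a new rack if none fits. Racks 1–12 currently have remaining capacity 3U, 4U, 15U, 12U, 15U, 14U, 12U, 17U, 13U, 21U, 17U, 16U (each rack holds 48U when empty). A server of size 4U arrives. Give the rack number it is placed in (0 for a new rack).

Racks with room: rack 2 (4U), rack 3 (15U), rack 4 (12U), rack 5 (15U), rack 6 (14U), rack 7 (12U), rack 8 (17U), rack 9 (13U), rack 10 (21U), rack 11 (17U), rack 12 (16U).
The first with room is rack 2.

2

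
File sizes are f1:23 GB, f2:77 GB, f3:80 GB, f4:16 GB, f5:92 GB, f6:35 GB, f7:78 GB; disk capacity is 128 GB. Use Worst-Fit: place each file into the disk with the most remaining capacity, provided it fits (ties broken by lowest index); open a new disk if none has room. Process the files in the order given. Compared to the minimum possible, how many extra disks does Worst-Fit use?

Worst-Fit: [23,77] [80,16] [92,35] [78] → 4 disks.
Total size 401 GB; any packing needs at least ⌈401/128⌉ = 4 disks.
So 4 is already optimal.

0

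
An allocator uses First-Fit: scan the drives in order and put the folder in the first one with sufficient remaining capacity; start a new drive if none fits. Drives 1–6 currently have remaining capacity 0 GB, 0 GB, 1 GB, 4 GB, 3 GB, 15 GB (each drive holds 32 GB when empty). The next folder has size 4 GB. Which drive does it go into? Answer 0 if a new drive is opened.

Drives with room: drive 4 (4 GB), drive 6 (15 GB).
The first with room is drive 4.

4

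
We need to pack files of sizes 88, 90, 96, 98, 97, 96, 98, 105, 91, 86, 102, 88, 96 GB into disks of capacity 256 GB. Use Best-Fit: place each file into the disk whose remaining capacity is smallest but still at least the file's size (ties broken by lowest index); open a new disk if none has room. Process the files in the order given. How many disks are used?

7 disks

88 GB → disk 1 (remaining 168 GB)
90 GB → disk 1 (remaining 78 GB)
96 GB → disk 2 (remaining 160 GB)
98 GB → disk 2 (remaining 62 GB)
97 GB → disk 3 (remaining 159 GB)
96 GB → disk 3 (remaining 63 GB)
98 GB → disk 4 (remaining 158 GB)
105 GB → disk 4 (remaining 53 GB)
91 GB → disk 5 (remaining 165 GB)
86 GB → disk 5 (remaining 79 GB)
102 GB → disk 6 (remaining 154 GB)
88 GB → disk 6 (remaining 66 GB)
96 GB → disk 7 (remaining 160 GB)
Final disks: [88,90] [96,98] [97,96] [98,105] [91,86] [102,88] [96].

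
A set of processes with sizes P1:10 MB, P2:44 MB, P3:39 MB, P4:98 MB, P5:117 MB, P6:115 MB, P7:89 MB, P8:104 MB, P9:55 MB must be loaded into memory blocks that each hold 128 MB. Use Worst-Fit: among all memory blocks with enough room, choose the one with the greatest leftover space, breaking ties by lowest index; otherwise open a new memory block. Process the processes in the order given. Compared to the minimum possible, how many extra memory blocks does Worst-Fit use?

Worst-Fit: [10,44,39] [98] [117] [115] [89] [104] [55] → 7 memory blocks.
Total size 671 MB; any packing needs at least ⌈671/128⌉ = 6 memory blocks.
An optimal packing achieves that bound: [117,10] [115] [104] [98] [89,39] [55,44] → 6 memory blocks.
Excess: 7 − 6 = 1.

1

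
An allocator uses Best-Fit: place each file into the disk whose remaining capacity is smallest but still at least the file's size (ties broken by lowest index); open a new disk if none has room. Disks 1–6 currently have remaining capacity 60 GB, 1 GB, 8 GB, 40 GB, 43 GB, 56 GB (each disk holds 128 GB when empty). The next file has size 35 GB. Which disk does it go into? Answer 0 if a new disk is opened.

Disks with room: disk 1 (60 GB), disk 4 (40 GB), disk 5 (43 GB), disk 6 (56 GB).
Tightest fit is disk 4 with 40 GB free.

4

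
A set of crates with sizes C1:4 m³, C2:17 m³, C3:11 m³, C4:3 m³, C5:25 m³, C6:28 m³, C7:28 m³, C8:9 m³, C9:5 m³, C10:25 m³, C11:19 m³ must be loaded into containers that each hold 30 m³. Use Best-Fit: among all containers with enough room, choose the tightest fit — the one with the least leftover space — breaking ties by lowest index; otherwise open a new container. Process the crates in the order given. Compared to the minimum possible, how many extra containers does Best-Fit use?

1

Best-Fit: [4,17,3] [11,9] [25,5] [28] [28] [25] [19] → 7 containers.
Total size 174 m³; any packing needs at least ⌈174/30⌉ = 6 containers.
An optimal packing achieves that bound: [28] [28] [25,5] [25,4] [19,11] [17,9,3] → 6 containers.
Excess: 7 − 6 = 1.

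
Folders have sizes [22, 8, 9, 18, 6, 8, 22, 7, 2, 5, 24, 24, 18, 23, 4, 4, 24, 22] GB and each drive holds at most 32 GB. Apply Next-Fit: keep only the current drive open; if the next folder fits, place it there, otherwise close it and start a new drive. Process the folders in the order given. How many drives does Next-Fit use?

22 GB → drive 1 (remaining 10 GB)
8 GB → drive 1 (remaining 2 GB)
9 GB → drive 2 (remaining 23 GB)
18 GB → drive 2 (remaining 5 GB)
6 GB → drive 3 (remaining 26 GB)
8 GB → drive 3 (remaining 18 GB)
22 GB → drive 4 (remaining 10 GB)
7 GB → drive 4 (remaining 3 GB)
2 GB → drive 4 (remaining 1 GB)
5 GB → drive 5 (remaining 27 GB)
24 GB → drive 5 (remaining 3 GB)
24 GB → drive 6 (remaining 8 GB)
18 GB → drive 7 (remaining 14 GB)
23 GB → drive 8 (remaining 9 GB)
4 GB → drive 8 (remaining 5 GB)
4 GB → drive 8 (remaining 1 GB)
24 GB → drive 9 (remaining 8 GB)
22 GB → drive 10 (remaining 10 GB)

10 drives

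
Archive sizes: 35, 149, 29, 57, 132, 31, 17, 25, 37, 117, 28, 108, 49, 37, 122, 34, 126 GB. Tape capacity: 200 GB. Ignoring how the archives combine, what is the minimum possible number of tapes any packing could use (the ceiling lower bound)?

Total size = 35 + 149 + 29 + 57 + 132 + 31 + 17 + 25 + 37 + 117 + 28 + 108 + 49 + 37 + 122 + 34 + 126 = 1133 GB.
⌈1133 / 200⌉ = 6.

6 tapes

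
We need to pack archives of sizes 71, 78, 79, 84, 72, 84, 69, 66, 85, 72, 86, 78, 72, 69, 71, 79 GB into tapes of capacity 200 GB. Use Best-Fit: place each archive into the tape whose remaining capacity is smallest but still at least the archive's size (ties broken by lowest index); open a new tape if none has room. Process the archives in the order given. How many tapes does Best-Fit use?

71 GB → tape 1 (remaining 129 GB)
78 GB → tape 1 (remaining 51 GB)
79 GB → tape 2 (remaining 121 GB)
84 GB → tape 2 (remaining 37 GB)
72 GB → tape 3 (remaining 128 GB)
84 GB → tape 3 (remaining 44 GB)
69 GB → tape 4 (remaining 131 GB)
66 GB → tape 4 (remaining 65 GB)
85 GB → tape 5 (remaining 115 GB)
72 GB → tape 5 (remaining 43 GB)
86 GB → tape 6 (remaining 114 GB)
78 GB → tape 6 (remaining 36 GB)
72 GB → tape 7 (remaining 128 GB)
69 GB → tape 7 (remaining 59 GB)
71 GB → tape 8 (remaining 129 GB)
79 GB → tape 8 (remaining 50 GB)
Final tapes: [71,78] [79,84] [72,84] [69,66] [85,72] [86,78] [72,69] [71,79].

8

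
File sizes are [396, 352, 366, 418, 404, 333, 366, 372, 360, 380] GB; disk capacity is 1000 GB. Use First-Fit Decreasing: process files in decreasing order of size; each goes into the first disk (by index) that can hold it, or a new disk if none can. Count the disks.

5

Sorted descending: 418, 404, 396, 380, 372, 366, 366, 360, 352, 333.
Put 418 GB in disk 1; 582 GB remain.
Put 404 GB in disk 1; 178 GB remain.
Put 396 GB in disk 2; 604 GB remain.
Put 380 GB in disk 2; 224 GB remain.
Put 372 GB in disk 3; 628 GB remain.
Put 366 GB in disk 3; 262 GB remain.
Put 366 GB in disk 4; 634 GB remain.
Put 360 GB in disk 4; 274 GB remain.
Put 352 GB in disk 5; 648 GB remain.
Put 333 GB in disk 5; 315 GB remain.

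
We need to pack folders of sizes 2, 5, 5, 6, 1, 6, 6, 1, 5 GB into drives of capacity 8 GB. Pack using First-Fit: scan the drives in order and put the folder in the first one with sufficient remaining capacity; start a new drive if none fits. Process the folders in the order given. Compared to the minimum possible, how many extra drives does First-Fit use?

0

First-Fit: [2,5,1] [5,1] [6] [6] [6] [5] → 6 drives.
6 folders exceed 4 GB (half the capacity), and no two of those can share a drive, so at least 6 drives are needed.
So 6 is already optimal.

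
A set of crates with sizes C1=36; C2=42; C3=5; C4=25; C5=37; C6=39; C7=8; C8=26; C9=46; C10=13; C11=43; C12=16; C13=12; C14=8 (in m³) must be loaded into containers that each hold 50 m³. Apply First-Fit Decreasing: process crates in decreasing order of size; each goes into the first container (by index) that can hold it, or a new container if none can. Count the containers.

8

Sorted descending: 46, 43, 42, 39, 37, 36, 26, 25, 16, 13, 12, 8, 8, 5.
Put 46 m³ in container 1; 4 m³ remain.
Put 43 m³ in container 2; 7 m³ remain.
Put 42 m³ in container 3; 8 m³ remain.
Put 39 m³ in container 4; 11 m³ remain.
Put 37 m³ in container 5; 13 m³ remain.
Put 36 m³ in container 6; 14 m³ remain.
Put 26 m³ in container 7; 24 m³ remain.
Put 25 m³ in container 8; 25 m³ remain.
Put 16 m³ in container 7; 8 m³ remain.
Put 13 m³ in container 5; 0 m³ remain.
Put 12 m³ in container 6; 2 m³ remain.
Put 8 m³ in container 3; 0 m³ remain.
Put 8 m³ in container 4; 3 m³ remain.
Put 5 m³ in container 2; 2 m³ remain.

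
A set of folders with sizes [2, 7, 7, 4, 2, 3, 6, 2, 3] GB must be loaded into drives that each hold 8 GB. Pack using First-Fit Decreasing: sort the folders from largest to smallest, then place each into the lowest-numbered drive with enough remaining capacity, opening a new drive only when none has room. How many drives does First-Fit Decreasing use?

Sorted descending: 7, 7, 6, 4, 3, 3, 2, 2, 2.
Put 7 GB in drive 1; 1 GB remain.
Put 7 GB in drive 2; 1 GB remain.
Put 6 GB in drive 3; 2 GB remain.
Put 4 GB in drive 4; 4 GB remain.
Put 3 GB in drive 4; 1 GB remain.
Put 3 GB in drive 5; 5 GB remain.
Put 2 GB in drive 3; 0 GB remain.
Put 2 GB in drive 5; 3 GB remain.
Put 2 GB in drive 5; 1 GB remain.

5 drives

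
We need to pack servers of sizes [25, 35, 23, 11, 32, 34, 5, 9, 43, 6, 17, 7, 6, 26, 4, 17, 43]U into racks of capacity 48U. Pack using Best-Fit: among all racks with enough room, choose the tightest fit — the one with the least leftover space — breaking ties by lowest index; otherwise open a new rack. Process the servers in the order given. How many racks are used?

8 racks

25U → rack 1 (remaining 23U)
35U → rack 2 (remaining 13U)
23U → rack 1 (remaining 0U)
11U → rack 2 (remaining 2U)
32U → rack 3 (remaining 16U)
34U → rack 4 (remaining 14U)
5U → rack 4 (remaining 9U)
9U → rack 4 (remaining 0U)
43U → rack 5 (remaining 5U)
6U → rack 3 (remaining 10U)
17U → rack 6 (remaining 31U)
7U → rack 3 (remaining 3U)
6U → rack 6 (remaining 25U)
26U → rack 7 (remaining 22U)
4U → rack 5 (remaining 1U)
17U → rack 7 (remaining 5U)
43U → rack 8 (remaining 5U)
Final racks: [25,23] [35,11] [32,6,7] [34,5,9] [43,4] [17,6] [26,17] [43].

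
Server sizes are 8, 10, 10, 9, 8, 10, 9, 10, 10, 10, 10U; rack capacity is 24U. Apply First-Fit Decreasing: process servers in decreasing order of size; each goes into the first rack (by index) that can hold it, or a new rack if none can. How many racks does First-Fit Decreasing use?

Sorted descending: 10, 10, 10, 10, 10, 10, 10, 9, 9, 8, 8.
10U → rack 1 (remaining 14U)
10U → rack 1 (remaining 4U)
10U → rack 2 (remaining 14U)
10U → rack 2 (remaining 4U)
10U → rack 3 (remaining 14U)
10U → rack 3 (remaining 4U)
10U → rack 4 (remaining 14U)
9U → rack 4 (remaining 5U)
9U → rack 5 (remaining 15U)
8U → rack 5 (remaining 7U)
8U → rack 6 (remaining 16U)
Final racks: [10,10] [10,10] [10,10] [10,9] [9,8] [8].

6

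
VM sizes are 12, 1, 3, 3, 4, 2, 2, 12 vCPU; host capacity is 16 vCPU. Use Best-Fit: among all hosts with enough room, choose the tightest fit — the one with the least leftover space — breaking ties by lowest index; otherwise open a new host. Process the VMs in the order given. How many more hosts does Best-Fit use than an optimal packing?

Best-Fit: [12,1,3] [3,4,2,2] [12] → 3 hosts.
Total size 39 vCPU; any packing needs at least ⌈39/16⌉ = 3 hosts.
So 3 is already optimal.

0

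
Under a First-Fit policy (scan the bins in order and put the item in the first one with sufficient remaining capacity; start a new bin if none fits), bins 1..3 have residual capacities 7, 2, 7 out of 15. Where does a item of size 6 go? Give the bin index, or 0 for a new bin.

Bins with room: bin 1 (7), bin 3 (7).
The first with room is bin 1.

1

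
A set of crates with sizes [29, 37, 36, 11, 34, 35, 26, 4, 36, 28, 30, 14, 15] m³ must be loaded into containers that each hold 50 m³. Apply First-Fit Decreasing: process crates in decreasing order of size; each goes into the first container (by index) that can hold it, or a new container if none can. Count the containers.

9

Sorted descending: 37, 36, 36, 35, 34, 30, 29, 28, 26, 15, 14, 11, 4.
Put 37 m³ in container 1; 13 m³ remain.
Put 36 m³ in container 2; 14 m³ remain.
Put 36 m³ in container 3; 14 m³ remain.
Put 35 m³ in container 4; 15 m³ remain.
Put 34 m³ in container 5; 16 m³ remain.
Put 30 m³ in container 6; 20 m³ remain.
Put 29 m³ in container 7; 21 m³ remain.
Put 28 m³ in container 8; 22 m³ remain.
Put 26 m³ in container 9; 24 m³ remain.
Put 15 m³ in container 4; 0 m³ remain.
Put 14 m³ in container 2; 0 m³ remain.
Put 11 m³ in container 1; 2 m³ remain.
Put 4 m³ in container 3; 10 m³ remain.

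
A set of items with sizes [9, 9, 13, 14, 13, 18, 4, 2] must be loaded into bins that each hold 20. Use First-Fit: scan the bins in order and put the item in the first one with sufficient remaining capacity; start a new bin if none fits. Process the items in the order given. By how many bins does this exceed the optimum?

0

First-Fit: [9,9,2] [13,4] [14] [13] [18] → 5 bins.
Total size 82; any packing needs at least ⌈82/20⌉ = 5 bins.
So 5 is already optimal.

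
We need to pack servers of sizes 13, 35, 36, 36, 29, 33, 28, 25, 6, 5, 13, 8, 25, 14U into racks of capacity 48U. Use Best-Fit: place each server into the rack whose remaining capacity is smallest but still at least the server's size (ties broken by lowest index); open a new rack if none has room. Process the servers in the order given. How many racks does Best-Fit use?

8

Put 13U in rack 1; 35U remain.
Put 35U in rack 1; 0U remain.
Put 36U in rack 2; 12U remain.
Put 36U in rack 3; 12U remain.
Put 29U in rack 4; 19U remain.
Put 33U in rack 5; 15U remain.
Put 28U in rack 6; 20U remain.
Put 25U in rack 7; 23U remain.
Put 6U in rack 2; 6U remain.
Put 5U in rack 2; 1U remain.
Put 13U in rack 5; 2U remain.
Put 8U in rack 3; 4U remain.
Put 25U in rack 8; 23U remain.
Put 14U in rack 4; 5U remain.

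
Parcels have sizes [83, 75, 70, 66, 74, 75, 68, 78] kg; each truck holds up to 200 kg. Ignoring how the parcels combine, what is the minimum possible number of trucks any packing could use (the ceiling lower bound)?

Total size = 83 + 75 + 70 + 66 + 74 + 75 + 68 + 78 = 589 kg.
⌈589 / 200⌉ = 3.

3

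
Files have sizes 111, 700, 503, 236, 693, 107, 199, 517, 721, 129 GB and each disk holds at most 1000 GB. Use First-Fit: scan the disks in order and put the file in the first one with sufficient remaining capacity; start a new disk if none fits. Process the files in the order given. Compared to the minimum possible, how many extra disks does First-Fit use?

First-Fit: [111,700,107] [503,236,199] [693,129] [517] [721] → 5 disks.
5 files exceed 500 GB (half the capacity), and no two of those can share a disk, so at least 5 disks are needed.
So 5 is already optimal.

0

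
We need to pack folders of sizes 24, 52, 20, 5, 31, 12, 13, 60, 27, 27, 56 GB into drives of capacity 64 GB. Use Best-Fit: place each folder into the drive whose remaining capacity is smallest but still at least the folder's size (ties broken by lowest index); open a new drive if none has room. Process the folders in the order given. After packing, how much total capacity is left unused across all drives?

57

Put 24 GB in drive 1; 40 GB remain.
Put 52 GB in drive 2; 12 GB remain.
Put 20 GB in drive 1; 20 GB remain.
Put 5 GB in drive 2; 7 GB remain.
Put 31 GB in drive 3; 33 GB remain.
Put 12 GB in drive 1; 8 GB remain.
Put 13 GB in drive 3; 20 GB remain.
Put 60 GB in drive 4; 4 GB remain.
Put 27 GB in drive 5; 37 GB remain.
Put 27 GB in drive 5; 10 GB remain.
Put 56 GB in drive 6; 8 GB remain.
6 drives × 64 GB = 384 GB; used 327 GB; unused 57 GB.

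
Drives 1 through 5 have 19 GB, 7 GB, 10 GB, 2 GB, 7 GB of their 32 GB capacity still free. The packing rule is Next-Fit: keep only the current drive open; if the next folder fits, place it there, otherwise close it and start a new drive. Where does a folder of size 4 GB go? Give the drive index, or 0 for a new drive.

Next-Fit only looks at drive 5, which has 7 GB free.
4 GB fits there.

5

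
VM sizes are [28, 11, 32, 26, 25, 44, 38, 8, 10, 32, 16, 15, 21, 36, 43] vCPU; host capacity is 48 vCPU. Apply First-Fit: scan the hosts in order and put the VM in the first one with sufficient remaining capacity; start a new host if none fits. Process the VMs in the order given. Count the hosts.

10 hosts

host 1: place 28 vCPU, 20 vCPU left
host 1: place 11 vCPU, 9 vCPU left
host 2: place 32 vCPU, 16 vCPU left
host 3: place 26 vCPU, 22 vCPU left
host 4: place 25 vCPU, 23 vCPU left
host 5: place 44 vCPU, 4 vCPU left
host 6: place 38 vCPU, 10 vCPU left
host 1: place 8 vCPU, 1 vCPU left
host 2: place 10 vCPU, 6 vCPU left
host 7: place 32 vCPU, 16 vCPU left
host 3: place 16 vCPU, 6 vCPU left
host 4: place 15 vCPU, 8 vCPU left
host 8: place 21 vCPU, 27 vCPU left
host 9: place 36 vCPU, 12 vCPU left
host 10: place 43 vCPU, 5 vCPU left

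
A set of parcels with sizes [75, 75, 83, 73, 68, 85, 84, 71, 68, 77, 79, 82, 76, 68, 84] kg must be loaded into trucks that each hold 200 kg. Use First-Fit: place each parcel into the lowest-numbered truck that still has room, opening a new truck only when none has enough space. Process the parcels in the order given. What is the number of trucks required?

truck 1: place 75 kg, 125 kg left
truck 1: place 75 kg, 50 kg left
truck 2: place 83 kg, 117 kg left
truck 2: place 73 kg, 44 kg left
truck 3: place 68 kg, 132 kg left
truck 3: place 85 kg, 47 kg left
truck 4: place 84 kg, 116 kg left
truck 4: place 71 kg, 45 kg left
truck 5: place 68 kg, 132 kg left
truck 5: place 77 kg, 55 kg left
truck 6: place 79 kg, 121 kg left
truck 6: place 82 kg, 39 kg left
truck 7: place 76 kg, 124 kg left
truck 7: place 68 kg, 56 kg left
truck 8: place 84 kg, 116 kg left
Final trucks: [75,75] [83,73] [68,85] [84,71] [68,77] [79,82] [76,68] [84].

8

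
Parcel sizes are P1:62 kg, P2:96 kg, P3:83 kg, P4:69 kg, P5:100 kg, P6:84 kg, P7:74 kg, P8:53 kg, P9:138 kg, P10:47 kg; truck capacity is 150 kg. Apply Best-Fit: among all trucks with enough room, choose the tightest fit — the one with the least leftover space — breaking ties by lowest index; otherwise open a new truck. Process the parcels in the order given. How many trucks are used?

6 trucks

truck 1: place P1 (62 kg), 88 kg left
truck 2: place P2 (96 kg), 54 kg left
truck 1: place P3 (83 kg), 5 kg left
truck 3: place P4 (69 kg), 81 kg left
truck 4: place P5 (100 kg), 50 kg left
truck 5: place P6 (84 kg), 66 kg left
truck 3: place P7 (74 kg), 7 kg left
truck 2: place P8 (53 kg), 1 kg left
truck 6: place P9 (138 kg), 12 kg left
truck 4: place P10 (47 kg), 3 kg left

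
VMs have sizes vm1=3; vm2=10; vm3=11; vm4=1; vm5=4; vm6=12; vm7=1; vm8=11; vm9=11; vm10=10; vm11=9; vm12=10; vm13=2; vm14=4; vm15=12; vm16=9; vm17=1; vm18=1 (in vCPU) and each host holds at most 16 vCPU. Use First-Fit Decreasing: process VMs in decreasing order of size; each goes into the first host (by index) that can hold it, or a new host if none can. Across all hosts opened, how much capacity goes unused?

38

Sorted descending: 12, 12, 11, 11, 11, 10, 10, 10, 9, 9, 4, 4, 3, 2, 1, 1, 1, 1.
host 1: place 12 vCPU, 4 vCPU left
host 2: place 12 vCPU, 4 vCPU left
host 3: place 11 vCPU, 5 vCPU left
host 4: place 11 vCPU, 5 vCPU left
host 5: place 11 vCPU, 5 vCPU left
host 6: place 10 vCPU, 6 vCPU left
host 7: place 10 vCPU, 6 vCPU left
host 8: place 10 vCPU, 6 vCPU left
host 9: place 9 vCPU, 7 vCPU left
host 10: place 9 vCPU, 7 vCPU left
host 1: place 4 vCPU, 0 vCPU left
host 2: place 4 vCPU, 0 vCPU left
host 3: place 3 vCPU, 2 vCPU left
host 3: place 2 vCPU, 0 vCPU left
host 4: place 1 vCPU, 4 vCPU left
host 4: place 1 vCPU, 3 vCPU left
host 4: place 1 vCPU, 2 vCPU left
host 4: place 1 vCPU, 1 vCPU left
10 hosts × 16 vCPU = 160 vCPU; used 122 vCPU; unused 38 vCPU.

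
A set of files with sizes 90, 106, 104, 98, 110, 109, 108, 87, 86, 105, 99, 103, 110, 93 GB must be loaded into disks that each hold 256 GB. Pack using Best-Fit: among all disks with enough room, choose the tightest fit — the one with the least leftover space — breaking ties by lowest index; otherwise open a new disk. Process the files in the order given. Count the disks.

7

90 GB → disk 1 (remaining 166 GB)
106 GB → disk 1 (remaining 60 GB)
104 GB → disk 2 (remaining 152 GB)
98 GB → disk 2 (remaining 54 GB)
110 GB → disk 3 (remaining 146 GB)
109 GB → disk 3 (remaining 37 GB)
108 GB → disk 4 (remaining 148 GB)
87 GB → disk 4 (remaining 61 GB)
86 GB → disk 5 (remaining 170 GB)
105 GB → disk 5 (remaining 65 GB)
99 GB → disk 6 (remaining 157 GB)
103 GB → disk 6 (remaining 54 GB)
110 GB → disk 7 (remaining 146 GB)
93 GB → disk 7 (remaining 53 GB)
Final disks: [90,106] [104,98] [110,109] [108,87] [86,105] [99,103] [110,93].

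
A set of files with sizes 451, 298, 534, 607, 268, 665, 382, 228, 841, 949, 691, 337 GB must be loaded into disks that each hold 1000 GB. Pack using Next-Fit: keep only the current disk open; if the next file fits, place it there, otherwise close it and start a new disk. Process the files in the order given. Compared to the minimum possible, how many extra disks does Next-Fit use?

Next-Fit: [451,298] [534] [607,268] [665] [382,228] [841] [949] [691] [337] → 9 disks.
Total size 6251 GB; any packing needs at least ⌈6251/1000⌉ = 7 disks.
An optimal packing achieves that bound: [949] [841] [691,298] [665,268] [607,382] [534,451] [337,228] → 7 disks.
Excess: 9 − 7 = 2.

2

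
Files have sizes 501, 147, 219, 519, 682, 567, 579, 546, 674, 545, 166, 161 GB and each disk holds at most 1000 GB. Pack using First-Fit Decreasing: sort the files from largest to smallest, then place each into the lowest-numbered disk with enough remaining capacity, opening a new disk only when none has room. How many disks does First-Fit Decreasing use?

8 disks

Sorted descending: 682, 674, 579, 567, 546, 545, 519, 501, 219, 166, 161, 147.
Put 682 GB in disk 1; 318 GB remain.
Put 674 GB in disk 2; 326 GB remain.
Put 579 GB in disk 3; 421 GB remain.
Put 567 GB in disk 4; 433 GB remain.
Put 546 GB in disk 5; 454 GB remain.
Put 545 GB in disk 6; 455 GB remain.
Put 519 GB in disk 7; 481 GB remain.
Put 501 GB in disk 8; 499 GB remain.
Put 219 GB in disk 1; 99 GB remain.
Put 166 GB in disk 2; 160 GB remain.
Put 161 GB in disk 3; 260 GB remain.
Put 147 GB in disk 2; 13 GB remain.
Final disks: [682,219] [674,166,147] [579,161] [567] [546] [545] [519] [501].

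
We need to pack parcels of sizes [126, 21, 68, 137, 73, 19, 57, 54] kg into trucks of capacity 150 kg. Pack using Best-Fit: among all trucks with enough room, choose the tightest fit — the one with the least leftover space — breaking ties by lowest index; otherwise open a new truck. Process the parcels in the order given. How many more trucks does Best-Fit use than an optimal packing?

0

Best-Fit: [126,21] [68,73] [137] [19,57,54] → 4 trucks.
Total size 555 kg; any packing needs at least ⌈555/150⌉ = 4 trucks.
So 4 is already optimal.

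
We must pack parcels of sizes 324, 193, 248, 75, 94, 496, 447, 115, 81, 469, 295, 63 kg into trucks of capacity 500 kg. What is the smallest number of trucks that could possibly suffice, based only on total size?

Total size = 324 + 193 + 248 + 75 + 94 + 496 + 447 + 115 + 81 + 469 + 295 + 63 = 2900 kg.
⌈2900 / 500⌉ = 6.

6 trucks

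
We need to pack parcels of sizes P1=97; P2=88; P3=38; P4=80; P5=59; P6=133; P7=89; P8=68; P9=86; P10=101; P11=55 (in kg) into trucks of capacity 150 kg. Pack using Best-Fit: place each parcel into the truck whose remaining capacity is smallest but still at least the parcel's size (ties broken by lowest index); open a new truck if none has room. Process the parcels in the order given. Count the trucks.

7

truck 1: place P1 (97 kg), 53 kg left
truck 2: place P2 (88 kg), 62 kg left
truck 1: place P3 (38 kg), 15 kg left
truck 3: place P4 (80 kg), 70 kg left
truck 2: place P5 (59 kg), 3 kg left
truck 4: place P6 (133 kg), 17 kg left
truck 5: place P7 (89 kg), 61 kg left
truck 3: place P8 (68 kg), 2 kg left
truck 6: place P9 (86 kg), 64 kg left
truck 7: place P10 (101 kg), 49 kg left
truck 5: place P11 (55 kg), 6 kg left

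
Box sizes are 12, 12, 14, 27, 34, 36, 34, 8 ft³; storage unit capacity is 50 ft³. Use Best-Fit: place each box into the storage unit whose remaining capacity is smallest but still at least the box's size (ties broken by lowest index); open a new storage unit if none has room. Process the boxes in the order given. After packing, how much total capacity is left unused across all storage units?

73

storage unit 1: place 12 ft³, 38 ft³ left
storage unit 1: place 12 ft³, 26 ft³ left
storage unit 1: place 14 ft³, 12 ft³ left
storage unit 2: place 27 ft³, 23 ft³ left
storage unit 3: place 34 ft³, 16 ft³ left
storage unit 4: place 36 ft³, 14 ft³ left
storage unit 5: place 34 ft³, 16 ft³ left
storage unit 1: place 8 ft³, 4 ft³ left
5 storage units × 50 ft³ = 250 ft³; used 177 ft³; unused 73 ft³.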